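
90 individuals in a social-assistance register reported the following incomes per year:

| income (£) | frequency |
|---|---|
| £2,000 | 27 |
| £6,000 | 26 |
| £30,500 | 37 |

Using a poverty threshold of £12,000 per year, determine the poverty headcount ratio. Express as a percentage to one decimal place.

58.9%

53 of the 90 individuals have income below £12,000.
H = 53/90 = 58.9%.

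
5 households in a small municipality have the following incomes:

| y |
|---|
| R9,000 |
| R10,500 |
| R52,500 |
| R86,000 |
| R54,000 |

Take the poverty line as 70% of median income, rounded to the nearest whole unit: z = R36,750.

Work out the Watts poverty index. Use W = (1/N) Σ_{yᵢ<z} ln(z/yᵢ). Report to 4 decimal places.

Poor units: R9,000, R10,500 (q = 2 of N = 5).
Log gaps: ln(36750/9000) = 1.4069; ln(36750/10500) = 1.2528.
W = 2.659677 / 5 = 0.5319.

0.5319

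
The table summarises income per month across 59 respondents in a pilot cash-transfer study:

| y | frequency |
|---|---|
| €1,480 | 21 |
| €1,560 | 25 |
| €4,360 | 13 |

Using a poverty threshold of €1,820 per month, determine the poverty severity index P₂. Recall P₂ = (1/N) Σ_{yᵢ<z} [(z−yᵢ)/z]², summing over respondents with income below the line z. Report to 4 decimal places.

0.0211

Incomes under z: 21×€1,480, 25×€1,560 (q = 46 of N = 59).
Shortfall ratios: (1820−1480)/1820 = 0.1868 (×21); (1820−1560)/1820 = 0.1429 (×25).
Squared: 0.0349 (×21); 0.0204 (×25).
Sum = 1.243087; P₂ = 1.243087 / 59 = 0.0211.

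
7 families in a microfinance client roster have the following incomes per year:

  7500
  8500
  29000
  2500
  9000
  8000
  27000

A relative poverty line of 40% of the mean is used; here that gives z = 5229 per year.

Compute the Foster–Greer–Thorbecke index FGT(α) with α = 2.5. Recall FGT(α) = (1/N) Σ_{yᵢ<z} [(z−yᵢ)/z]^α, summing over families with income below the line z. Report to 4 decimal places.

0.0281

Below z: 2500 (q = 1 of N = 7).
Shortfall ratios: (5229−2500)/5229 = 0.5219.
Raised to α = 2.5: 0.19677.
Sum = 0.196772; FGT(2.5) = 0.196772 / 7 = 0.0281.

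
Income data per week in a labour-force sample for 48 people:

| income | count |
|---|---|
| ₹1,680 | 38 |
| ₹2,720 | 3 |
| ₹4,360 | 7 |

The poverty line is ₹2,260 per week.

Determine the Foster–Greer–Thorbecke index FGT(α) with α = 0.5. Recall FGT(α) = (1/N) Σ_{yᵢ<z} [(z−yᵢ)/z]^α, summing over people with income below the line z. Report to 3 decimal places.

Poor units: 38×₹1,680 (q = 38 of N = 48).
Shortfall ratios: (2260−1680)/2260 = 0.2566 (×38).
Raised to α = 0.5: 0.50659 (×38).
Sum = 19.250560; FGT(0.5) = 19.250560 / 48 = 0.401.

0.401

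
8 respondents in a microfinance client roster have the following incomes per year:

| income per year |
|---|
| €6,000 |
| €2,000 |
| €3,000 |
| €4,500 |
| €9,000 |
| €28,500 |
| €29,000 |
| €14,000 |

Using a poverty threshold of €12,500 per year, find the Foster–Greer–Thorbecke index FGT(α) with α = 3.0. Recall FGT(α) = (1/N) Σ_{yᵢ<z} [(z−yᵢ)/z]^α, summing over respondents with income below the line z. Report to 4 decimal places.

Incomes under z: €2,000, €3,000, €4,500, €6,000, €9,000 (q = 5 of N = 8).
Normalized shortfalls: (12500−2000)/12500 = 0.8400; (12500−3000)/12500 = 0.7600; (12500−4500)/12500 = 0.6400; (12500−6000)/12500 = 0.5200; (12500−9000)/12500 = 0.2800.
Raised to α = 3.0: 0.59270; 0.43898; 0.26214; 0.14061; 0.02195.
Sum = 1.456384; FGT(3.0) = 1.456384 / 8 = 0.1820.

0.1820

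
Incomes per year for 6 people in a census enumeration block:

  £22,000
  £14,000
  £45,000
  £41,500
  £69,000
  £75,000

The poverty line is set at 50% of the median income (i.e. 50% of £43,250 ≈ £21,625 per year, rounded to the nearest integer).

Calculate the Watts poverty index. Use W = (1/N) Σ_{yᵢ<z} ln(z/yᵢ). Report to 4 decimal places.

Incomes under z: £14,000 (q = 1 of N = 6).
Log gaps: ln(21625/14000) = 0.4348.
W = 0.434793 / 6 = 0.0725.

0.0725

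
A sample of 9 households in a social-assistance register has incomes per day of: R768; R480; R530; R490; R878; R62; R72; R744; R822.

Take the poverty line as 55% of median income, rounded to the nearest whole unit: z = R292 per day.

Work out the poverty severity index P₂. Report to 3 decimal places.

0.132

Below z: R62, R72 (q = 2 of N = 9).
Normalized shortfalls: (292−62)/292 = 0.7877; (292−72)/292 = 0.7534.
Squared: 0.6204; 0.5676.
Sum = 1.188075; P₂ = 1.188075 / 9 = 0.132.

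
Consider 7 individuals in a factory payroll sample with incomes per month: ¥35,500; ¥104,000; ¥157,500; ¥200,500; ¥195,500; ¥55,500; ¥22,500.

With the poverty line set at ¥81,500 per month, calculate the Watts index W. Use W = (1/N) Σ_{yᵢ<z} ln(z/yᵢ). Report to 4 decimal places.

0.3575

Incomes under z: ¥22,500, ¥35,500, ¥55,500 (q = 3 of N = 7).
Log shortfalls: ln(81500/22500) = 1.2871; ln(81500/35500) = 0.8311; ln(81500/55500) = 0.3842.
W = 2.502378 / 7 = 0.3575.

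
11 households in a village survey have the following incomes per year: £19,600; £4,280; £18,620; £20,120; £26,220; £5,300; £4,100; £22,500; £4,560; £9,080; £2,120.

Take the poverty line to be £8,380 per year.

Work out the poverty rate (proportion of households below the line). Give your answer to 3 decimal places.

5 of the 11 households have income below £8,380.
H = 5/11 = 0.455.

0.455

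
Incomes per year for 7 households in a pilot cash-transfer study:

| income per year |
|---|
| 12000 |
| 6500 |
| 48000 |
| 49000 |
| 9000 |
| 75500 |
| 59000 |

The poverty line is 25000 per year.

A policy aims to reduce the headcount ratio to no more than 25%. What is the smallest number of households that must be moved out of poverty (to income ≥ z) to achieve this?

2

Currently q = 3 of N = 7 are below the line (H = 0.429).
A headcount ratio of at most 25% allows at most ⌊0.25 × 7⌋ = 1 poor households.
So at least 3 − 1 = 2 must be lifted.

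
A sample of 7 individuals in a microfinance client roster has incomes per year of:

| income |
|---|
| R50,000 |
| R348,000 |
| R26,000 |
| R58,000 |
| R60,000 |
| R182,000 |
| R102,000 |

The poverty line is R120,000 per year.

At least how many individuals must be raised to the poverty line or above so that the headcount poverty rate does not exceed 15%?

Currently q = 5 of N = 7 are below the line (H = 0.714).
A headcount ratio of at most 15% allows at most ⌊0.15 × 7⌋ = 1 poor individuals.
So at least 5 − 1 = 4 must be lifted.

4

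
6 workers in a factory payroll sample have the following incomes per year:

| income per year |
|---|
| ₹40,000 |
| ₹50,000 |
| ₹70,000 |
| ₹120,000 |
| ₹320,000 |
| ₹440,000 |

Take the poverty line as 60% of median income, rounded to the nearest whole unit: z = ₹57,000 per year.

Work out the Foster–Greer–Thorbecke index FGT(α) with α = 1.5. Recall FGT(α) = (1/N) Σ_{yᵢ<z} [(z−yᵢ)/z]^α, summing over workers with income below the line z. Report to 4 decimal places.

Below the line: ₹40,000, ₹50,000 (q = 2 of N = 6).
Normalized shortfalls: (57000−40000)/57000 = 0.2982; (57000−50000)/57000 = 0.1228.
Raised to α = 1.5: 0.16288; 0.04304.
Sum = 0.205914; FGT(1.5) = 0.205914 / 6 = 0.0343.

0.0343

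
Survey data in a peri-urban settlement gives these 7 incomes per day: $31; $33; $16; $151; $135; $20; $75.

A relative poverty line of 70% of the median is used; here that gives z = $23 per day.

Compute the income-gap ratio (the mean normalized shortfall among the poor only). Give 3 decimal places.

Below the line: $16, $20 (q = 2 of N = 7).
Relative gaps: 0.3043, 0.1304; sum = 0.434783.
I averages over the q = 2 poor units only: 0.434783 / 2 = 0.217.

0.217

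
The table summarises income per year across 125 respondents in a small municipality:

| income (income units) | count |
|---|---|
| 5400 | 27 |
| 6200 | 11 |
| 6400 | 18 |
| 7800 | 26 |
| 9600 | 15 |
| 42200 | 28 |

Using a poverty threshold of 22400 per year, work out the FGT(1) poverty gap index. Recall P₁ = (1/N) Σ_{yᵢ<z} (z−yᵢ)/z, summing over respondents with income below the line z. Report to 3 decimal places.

Below the line: 27×5400, 11×6200, 18×6400, 26×7800, 15×9600 (q = 97 of N = 125).
Normalized shortfalls: (22400−5400)/22400 = 0.7589 (×27); (22400−6200)/22400 = 0.7232 (×11); (22400−6400)/22400 = 0.7143 (×18); (22400−7800)/22400 = 0.6518 (×26); (22400−9600)/22400 = 0.5714 (×15).
Σ = 66.821429. Dividing by the full population N = 125 gives P₁ = 0.535.

0.535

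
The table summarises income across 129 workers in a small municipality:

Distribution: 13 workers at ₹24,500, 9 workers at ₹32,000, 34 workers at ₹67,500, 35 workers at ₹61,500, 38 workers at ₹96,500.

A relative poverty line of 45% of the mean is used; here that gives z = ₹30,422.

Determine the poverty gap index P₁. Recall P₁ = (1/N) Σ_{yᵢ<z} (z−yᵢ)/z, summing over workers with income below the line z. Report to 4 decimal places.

0.0196

Poor units: 13×₹24,500 (q = 13 of N = 129).
Shortfall ratios: (30422−24500)/30422 = 0.1947 (×13).
Σ = 2.530603. Dividing by the full population N = 129 gives P₁ = 0.0196.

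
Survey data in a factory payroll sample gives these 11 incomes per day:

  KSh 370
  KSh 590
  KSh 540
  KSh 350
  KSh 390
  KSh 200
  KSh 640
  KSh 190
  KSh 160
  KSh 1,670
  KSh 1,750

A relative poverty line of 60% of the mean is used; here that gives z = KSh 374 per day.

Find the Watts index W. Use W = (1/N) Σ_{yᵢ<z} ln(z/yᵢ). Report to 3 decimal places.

0.203

Incomes under z: KSh 160, KSh 190, KSh 200, KSh 350, KSh 370 (q = 5 of N = 11).
ln(z/y) terms: ln(374/160) = 0.8491; ln(374/190) = 0.6772; ln(374/200) = 0.6259; ln(374/350) = 0.0663; ln(374/370) = 0.0108.
W = 2.229328 / 11 = 0.203.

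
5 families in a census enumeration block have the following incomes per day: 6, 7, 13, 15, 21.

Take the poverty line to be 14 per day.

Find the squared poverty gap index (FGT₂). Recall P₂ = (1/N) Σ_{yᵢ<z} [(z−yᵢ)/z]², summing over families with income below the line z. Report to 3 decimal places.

Incomes under z: 6, 7, 13 (q = 3 of N = 5).
Gap ratios (z−y)/z: (14−6)/14 = 0.5714; (14−7)/14 = 0.5000; (14−13)/14 = 0.0714.
Squared: 0.3265; 0.2500; 0.0051.
Sum = 0.581633; P₂ = 0.581633 / 5 = 0.116.

0.116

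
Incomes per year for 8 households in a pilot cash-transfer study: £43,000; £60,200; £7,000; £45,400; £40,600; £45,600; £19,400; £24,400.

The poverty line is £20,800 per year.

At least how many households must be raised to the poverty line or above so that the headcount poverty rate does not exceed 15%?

2 of the 8 households are poor, so H = 2/8 = 0.250.
A headcount ratio of at most 15% allows at most ⌊0.15 × 8⌋ = 1 poor households.
So at least 2 − 1 = 1 must be lifted.

1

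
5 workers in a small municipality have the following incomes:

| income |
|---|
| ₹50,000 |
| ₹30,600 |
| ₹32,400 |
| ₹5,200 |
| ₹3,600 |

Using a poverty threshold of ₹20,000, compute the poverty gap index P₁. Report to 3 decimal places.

Poor units: ₹3,600, ₹5,200 (q = 2 of N = 5).
Gap ratios (z−y)/z: (20000−3600)/20000 = 0.8200; (20000−5200)/20000 = 0.7400.
Sum of shortfalls = 1.560000; P₁ averages over all N: 1.560000 / 5 = 0.312.

0.312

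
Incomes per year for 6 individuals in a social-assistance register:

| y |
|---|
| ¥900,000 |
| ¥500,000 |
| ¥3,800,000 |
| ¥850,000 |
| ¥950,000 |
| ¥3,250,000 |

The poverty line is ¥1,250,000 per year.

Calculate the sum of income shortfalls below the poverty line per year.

¥1,800,000

Incomes under z: ¥500,000, ¥850,000, ¥900,000, ¥950,000 (q = 4 of N = 6).
Individual gaps: 1250000−500000 = 750000; 1250000−850000 = 400000; 1250000−900000 = 350000; 1250000−950000 = 300000.
Aggregate gap = ¥1,800,000.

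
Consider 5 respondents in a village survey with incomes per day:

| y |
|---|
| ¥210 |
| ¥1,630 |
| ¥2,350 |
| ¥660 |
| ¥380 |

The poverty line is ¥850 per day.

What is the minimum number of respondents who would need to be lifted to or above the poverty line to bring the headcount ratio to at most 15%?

Currently q = 3 of N = 5 are below the line (H = 0.600).
A headcount ratio of at most 15% allows at most ⌊0.15 × 5⌋ = 0 poor respondents.
So at least 3 − 0 = 3 must be lifted.

3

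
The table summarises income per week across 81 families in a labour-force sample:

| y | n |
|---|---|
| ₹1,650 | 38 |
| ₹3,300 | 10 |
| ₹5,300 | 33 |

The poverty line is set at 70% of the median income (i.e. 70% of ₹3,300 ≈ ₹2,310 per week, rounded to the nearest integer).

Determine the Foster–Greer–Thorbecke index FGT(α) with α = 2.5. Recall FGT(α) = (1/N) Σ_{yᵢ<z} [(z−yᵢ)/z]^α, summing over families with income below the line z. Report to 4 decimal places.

Below z: 38×₹1,650 (q = 38 of N = 81).
Shortfall ratios: (2310−1650)/2310 = 0.2857 (×38).
Raised to α = 2.5: 0.04363 (×38).
Sum = 1.658111; FGT(2.5) = 1.658111 / 81 = 0.0205.

0.0205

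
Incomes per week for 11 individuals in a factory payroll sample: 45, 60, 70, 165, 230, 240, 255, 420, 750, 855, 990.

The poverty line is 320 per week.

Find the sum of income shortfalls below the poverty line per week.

Incomes under z: 45, 60, 70, 165, 230, 240, 255 (q = 7 of N = 11).
Individual gaps: 320−45 = 275; 320−60 = 260; 320−70 = 250; 320−165 = 155; 320−230 = 90; 320−240 = 80; 320−255 = 65.
Aggregate gap = 1175.

1175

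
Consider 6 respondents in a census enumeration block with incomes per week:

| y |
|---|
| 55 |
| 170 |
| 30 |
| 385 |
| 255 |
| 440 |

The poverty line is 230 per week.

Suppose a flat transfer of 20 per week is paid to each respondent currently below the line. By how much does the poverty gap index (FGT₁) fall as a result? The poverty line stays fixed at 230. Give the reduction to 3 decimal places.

Before: below the line — 30, 55, 170; poverty gap index (FGT₁) = 0.31522.
After the 20 transfer: below the line — 50, 75, 190; poverty gap index (FGT₁) = 0.27174.
Reduction = 0.31522 − 0.27174 = 0.043.

0.043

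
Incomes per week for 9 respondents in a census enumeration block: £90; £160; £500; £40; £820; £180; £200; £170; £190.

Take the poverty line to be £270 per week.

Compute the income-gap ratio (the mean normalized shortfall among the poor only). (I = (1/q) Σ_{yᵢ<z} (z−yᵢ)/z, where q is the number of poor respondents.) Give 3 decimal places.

Incomes under z: £40, £90, £160, £170, £180, £190, £200 (q = 7 of N = 9).
Shortfall ratios (z−y)/z: 0.8519, 0.6667, 0.4074, 0.3704, 0.3333, 0.2963, 0.2593; sum = 3.185185.
I averages over the q = 7 poor units only: 3.185185 / 7 = 0.455.

0.455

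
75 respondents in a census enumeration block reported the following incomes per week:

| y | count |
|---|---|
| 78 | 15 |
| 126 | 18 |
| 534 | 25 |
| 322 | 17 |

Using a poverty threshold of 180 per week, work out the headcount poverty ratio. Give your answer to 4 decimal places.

33 of the 75 respondents have income below 180.
H = 33/75 = 0.4400.

0.4400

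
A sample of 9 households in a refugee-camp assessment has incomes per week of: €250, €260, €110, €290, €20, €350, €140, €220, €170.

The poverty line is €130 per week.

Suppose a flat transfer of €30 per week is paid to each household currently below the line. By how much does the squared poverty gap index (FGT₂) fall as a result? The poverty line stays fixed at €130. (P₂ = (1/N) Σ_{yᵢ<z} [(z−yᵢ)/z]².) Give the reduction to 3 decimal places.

0.040

Before: below the line — €20, €110; squared poverty gap index (FGT₂) = 0.08218.
After the €30 transfer: below the line — €50; squared poverty gap index (FGT₂) = 0.04208.
Reduction = 0.08218 − 0.04208 = 0.040.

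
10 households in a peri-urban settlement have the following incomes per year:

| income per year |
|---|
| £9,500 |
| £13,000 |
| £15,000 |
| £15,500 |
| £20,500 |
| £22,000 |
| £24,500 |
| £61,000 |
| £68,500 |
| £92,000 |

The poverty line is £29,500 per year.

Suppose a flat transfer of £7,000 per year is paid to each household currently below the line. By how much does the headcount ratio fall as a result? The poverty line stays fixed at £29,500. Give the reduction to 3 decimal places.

0.100

Before: below the line — £9,500, £13,000, £15,000, £15,500, £20,500, £22,000, £24,500; headcount ratio = 0.70000.
After the £7,000 transfer: below the line — £16,500, £20,000, £22,000, £22,500, £27,500, £29,000; headcount ratio = 0.60000.
Reduction = 0.70000 − 0.60000 = 0.100.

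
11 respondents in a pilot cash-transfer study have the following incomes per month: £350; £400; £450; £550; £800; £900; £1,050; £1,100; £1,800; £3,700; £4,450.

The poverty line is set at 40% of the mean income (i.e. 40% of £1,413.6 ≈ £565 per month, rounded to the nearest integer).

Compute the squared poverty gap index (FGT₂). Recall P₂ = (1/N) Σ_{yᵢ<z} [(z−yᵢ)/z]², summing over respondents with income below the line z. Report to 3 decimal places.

0.025

Poor units: £350, £400, £450, £550 (q = 4 of N = 11).
Normalized shortfalls: (565−350)/565 = 0.3805; (565−400)/565 = 0.2920; (565−450)/565 = 0.2035; (565−550)/565 = 0.0265.
Squared: 0.1448; 0.0853; 0.0414; 0.0007.
Sum = 0.272222; P₂ = 0.272222 / 11 = 0.025.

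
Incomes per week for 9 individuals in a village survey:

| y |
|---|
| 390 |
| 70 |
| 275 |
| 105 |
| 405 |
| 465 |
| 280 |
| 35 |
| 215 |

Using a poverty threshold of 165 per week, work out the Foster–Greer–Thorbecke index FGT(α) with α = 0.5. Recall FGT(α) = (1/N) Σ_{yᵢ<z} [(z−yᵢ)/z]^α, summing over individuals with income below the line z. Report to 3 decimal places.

Poor units: 35, 70, 105 (q = 3 of N = 9).
Normalized shortfalls: (165−35)/165 = 0.7879; (165−70)/165 = 0.5758; (165−105)/165 = 0.3636.
Raised to α = 0.5: 0.88763; 0.75879; 0.60302.
Sum = 2.249435; FGT(0.5) = 2.249435 / 9 = 0.250.

0.250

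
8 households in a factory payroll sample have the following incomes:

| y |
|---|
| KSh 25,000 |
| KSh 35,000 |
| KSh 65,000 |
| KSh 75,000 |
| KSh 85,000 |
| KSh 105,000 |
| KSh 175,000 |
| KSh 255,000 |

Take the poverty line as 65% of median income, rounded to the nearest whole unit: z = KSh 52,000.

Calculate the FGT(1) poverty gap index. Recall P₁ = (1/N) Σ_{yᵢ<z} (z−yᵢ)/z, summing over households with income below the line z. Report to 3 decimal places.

Below z: KSh 25,000, KSh 35,000 (q = 2 of N = 8).
Shortfall ratios: (52000−25000)/52000 = 0.5192; (52000−35000)/52000 = 0.3269.
Σ = 0.846154. Dividing by the full population N = 8 gives P₁ = 0.106.

0.106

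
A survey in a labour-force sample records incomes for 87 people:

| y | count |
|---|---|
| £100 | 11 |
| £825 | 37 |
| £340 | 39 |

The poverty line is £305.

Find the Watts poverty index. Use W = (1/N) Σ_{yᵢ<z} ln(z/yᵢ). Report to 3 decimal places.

Incomes under z: 11×£100 (q = 11 of N = 87).
Log shortfalls: ln(305/100) = 1.1151 (×11).
W = 12.266557 / 87 = 0.141.

0.141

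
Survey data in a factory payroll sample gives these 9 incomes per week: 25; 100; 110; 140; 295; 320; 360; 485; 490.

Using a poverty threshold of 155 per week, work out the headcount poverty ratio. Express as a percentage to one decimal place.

4 of the 9 households have income below 155.
H = 4/9 = 44.4%.

44.4%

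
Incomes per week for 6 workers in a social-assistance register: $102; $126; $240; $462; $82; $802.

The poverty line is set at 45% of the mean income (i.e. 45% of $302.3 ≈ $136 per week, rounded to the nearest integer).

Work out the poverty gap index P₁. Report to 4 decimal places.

Below z: $82, $102, $126 (q = 3 of N = 6).
Shortfall ratios: (136−82)/136 = 0.3971; (136−102)/136 = 0.2500; (136−126)/136 = 0.0735.
Σ = 0.720588. Dividing by the full population N = 6 gives P₁ = 0.1201.

0.1201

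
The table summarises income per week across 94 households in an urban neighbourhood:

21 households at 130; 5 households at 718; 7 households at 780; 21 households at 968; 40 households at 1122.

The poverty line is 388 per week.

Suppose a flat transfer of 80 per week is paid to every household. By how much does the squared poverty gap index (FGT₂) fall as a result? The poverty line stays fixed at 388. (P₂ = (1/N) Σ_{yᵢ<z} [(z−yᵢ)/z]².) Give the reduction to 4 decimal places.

Before: below the line — 21×130; squared poverty gap index (FGT₂) = 0.098780.
After the 80 transfer: below the line — 21×210; squared poverty gap index (FGT₂) = 0.047018.
Reduction = 0.098780 − 0.047018 = 0.0518.

0.0518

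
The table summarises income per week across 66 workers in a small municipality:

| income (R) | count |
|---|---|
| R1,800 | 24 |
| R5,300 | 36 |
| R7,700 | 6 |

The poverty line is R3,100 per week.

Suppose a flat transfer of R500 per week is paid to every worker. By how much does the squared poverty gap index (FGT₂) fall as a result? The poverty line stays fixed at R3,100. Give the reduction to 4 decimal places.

0.0397

Before: below the line — 24×R1,800; squared poverty gap index (FGT₂) = 0.063949.
After the R500 transfer: below the line — 24×R2,300; squared poverty gap index (FGT₂) = 0.024217.
Reduction = 0.063949 − 0.024217 = 0.0397.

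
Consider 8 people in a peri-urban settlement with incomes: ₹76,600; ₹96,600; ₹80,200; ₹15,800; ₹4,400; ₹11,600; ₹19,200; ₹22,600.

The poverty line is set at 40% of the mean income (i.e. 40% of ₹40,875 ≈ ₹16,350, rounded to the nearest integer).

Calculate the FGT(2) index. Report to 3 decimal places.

Incomes under z: ₹4,400, ₹11,600, ₹15,800 (q = 3 of N = 8).
Normalized shortfalls: (16350−4400)/16350 = 0.7309; (16350−11600)/16350 = 0.2905; (16350−15800)/16350 = 0.0336.
Squared: 0.5342; 0.0844; 0.0011.
Sum = 0.619729; P₂ = 0.619729 / 8 = 0.077.

0.077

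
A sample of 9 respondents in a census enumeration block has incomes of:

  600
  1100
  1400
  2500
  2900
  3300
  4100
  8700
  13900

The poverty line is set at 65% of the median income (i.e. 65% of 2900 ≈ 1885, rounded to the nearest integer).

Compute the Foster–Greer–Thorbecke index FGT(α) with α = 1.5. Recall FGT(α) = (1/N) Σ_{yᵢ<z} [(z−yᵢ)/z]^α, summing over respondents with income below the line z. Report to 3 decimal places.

0.107

Below the line: 600, 1100, 1400 (q = 3 of N = 9).
Normalized shortfalls: (1885−600)/1885 = 0.6817; (1885−1100)/1885 = 0.4164; (1885−1400)/1885 = 0.2573.
Raised to α = 1.5: 0.56284; 0.26874; 0.13051.
Sum = 0.962097; FGT(1.5) = 0.962097 / 9 = 0.107.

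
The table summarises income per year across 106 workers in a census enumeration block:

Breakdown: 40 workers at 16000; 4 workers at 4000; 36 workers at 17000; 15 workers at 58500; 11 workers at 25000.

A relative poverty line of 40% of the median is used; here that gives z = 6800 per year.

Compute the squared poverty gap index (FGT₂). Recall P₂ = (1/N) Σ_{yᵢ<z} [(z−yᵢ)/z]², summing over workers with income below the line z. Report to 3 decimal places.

Below the line: 4×4000 (q = 4 of N = 106).
Relative gaps: (6800−4000)/6800 = 0.4118 (×4).
Squared: 0.1696 (×4).
Sum = 0.678201; P₂ = 0.678201 / 106 = 0.006.

0.006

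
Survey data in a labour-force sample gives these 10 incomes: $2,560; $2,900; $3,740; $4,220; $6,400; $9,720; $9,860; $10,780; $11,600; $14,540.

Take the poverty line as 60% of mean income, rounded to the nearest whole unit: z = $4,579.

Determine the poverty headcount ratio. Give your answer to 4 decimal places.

0.4000

4 of the 10 families have income below $4,579.
H = 4/10 = 0.4000.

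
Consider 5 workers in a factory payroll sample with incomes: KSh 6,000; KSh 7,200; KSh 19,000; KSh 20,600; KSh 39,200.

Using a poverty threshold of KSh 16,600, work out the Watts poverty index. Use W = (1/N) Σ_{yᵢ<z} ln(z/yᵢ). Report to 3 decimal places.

Poor units: KSh 6,000, KSh 7,200 (q = 2 of N = 5).
ln(z/y) terms: ln(16600/6000) = 1.0176; ln(16600/7200) = 0.8353.
W = 1.852965 / 5 = 0.371.

0.371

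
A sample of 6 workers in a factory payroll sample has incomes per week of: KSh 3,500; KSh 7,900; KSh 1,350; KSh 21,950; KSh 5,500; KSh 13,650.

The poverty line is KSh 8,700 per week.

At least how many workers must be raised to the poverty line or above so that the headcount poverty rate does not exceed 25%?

3

4 of the 6 workers are poor, so H = 4/6 = 0.667.
A headcount ratio of at most 25% allows at most ⌊0.25 × 6⌋ = 1 poor workers.
So at least 4 − 1 = 3 must be lifted.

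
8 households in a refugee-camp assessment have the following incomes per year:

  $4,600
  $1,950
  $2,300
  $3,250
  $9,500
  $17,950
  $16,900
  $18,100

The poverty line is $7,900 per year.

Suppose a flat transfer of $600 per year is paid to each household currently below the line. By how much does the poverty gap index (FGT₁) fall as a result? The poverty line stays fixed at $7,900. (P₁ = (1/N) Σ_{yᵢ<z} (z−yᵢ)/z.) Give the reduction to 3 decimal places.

0.038

Before: below the line — $1,950, $2,300, $3,250, $4,600; poverty gap index (FGT₁) = 0.30854.
After the $600 transfer: below the line — $2,550, $2,900, $3,850, $5,200; poverty gap index (FGT₁) = 0.27057.
Reduction = 0.30854 − 0.27057 = 0.038.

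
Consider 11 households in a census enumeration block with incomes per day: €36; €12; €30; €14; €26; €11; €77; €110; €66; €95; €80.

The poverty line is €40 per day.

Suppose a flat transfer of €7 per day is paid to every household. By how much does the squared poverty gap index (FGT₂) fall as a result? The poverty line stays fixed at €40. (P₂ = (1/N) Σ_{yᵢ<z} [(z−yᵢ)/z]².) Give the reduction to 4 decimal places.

Before: below the line — €11, €12, €14, €26, €30, €36; squared poverty gap index (FGT₂) = 0.148466.
After the €7 transfer: below the line — €18, €19, €21, €33, €37; squared poverty gap index (FGT₂) = 0.076364.
Reduction = 0.148466 − 0.076364 = 0.0721.

0.0721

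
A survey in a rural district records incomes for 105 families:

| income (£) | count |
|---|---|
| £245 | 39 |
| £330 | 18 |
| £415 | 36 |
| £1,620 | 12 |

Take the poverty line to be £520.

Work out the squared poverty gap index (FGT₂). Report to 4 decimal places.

0.1407

Poor units: 39×£245, 18×£330, 36×£415 (q = 93 of N = 105).
Shortfall ratios: (520−245)/520 = 0.5288 (×39); (520−330)/520 = 0.3654 (×18); (520−415)/520 = 0.2019 (×36).
Squared: 0.2797 (×39); 0.1335 (×18); 0.0408 (×36).
Sum = 14.778384; P₂ = 14.778384 / 105 = 0.1407.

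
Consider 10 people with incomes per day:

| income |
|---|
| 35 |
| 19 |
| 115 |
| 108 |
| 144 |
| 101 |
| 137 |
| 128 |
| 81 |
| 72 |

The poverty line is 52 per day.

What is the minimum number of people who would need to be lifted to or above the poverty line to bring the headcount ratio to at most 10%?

Currently q = 2 of N = 10 are below the line (H = 0.200).
A headcount ratio of at most 10% allows at most ⌊0.10 × 10⌋ = 1 poor people.
So at least 2 − 1 = 1 must be lifted.

1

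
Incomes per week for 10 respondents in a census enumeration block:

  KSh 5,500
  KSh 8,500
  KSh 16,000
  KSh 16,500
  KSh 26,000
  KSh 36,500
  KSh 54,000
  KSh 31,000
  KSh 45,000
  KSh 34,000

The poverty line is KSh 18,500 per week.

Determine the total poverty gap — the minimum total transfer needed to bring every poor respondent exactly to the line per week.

Poor units: KSh 5,500, KSh 8,500, KSh 16,000, KSh 16,500 (q = 4 of N = 10).
Individual gaps: 18500−5500 = 13000; 18500−8500 = 10000; 18500−16000 = 2500; 18500−16500 = 2000.
Aggregate gap = KSh 27,500.

KSh 27,500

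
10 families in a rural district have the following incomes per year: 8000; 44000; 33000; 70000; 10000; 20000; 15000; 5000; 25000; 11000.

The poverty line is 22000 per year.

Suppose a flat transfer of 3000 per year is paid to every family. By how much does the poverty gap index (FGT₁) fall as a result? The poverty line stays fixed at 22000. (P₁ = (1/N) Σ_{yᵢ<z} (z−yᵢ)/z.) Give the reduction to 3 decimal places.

Before: below the line — 5000, 8000, 10000, 11000, 15000, 20000; poverty gap index (FGT₁) = 0.28636.
After the 3000 transfer: below the line — 8000, 11000, 13000, 14000, 18000; poverty gap index (FGT₁) = 0.20909.
Reduction = 0.28636 − 0.20909 = 0.077.

0.077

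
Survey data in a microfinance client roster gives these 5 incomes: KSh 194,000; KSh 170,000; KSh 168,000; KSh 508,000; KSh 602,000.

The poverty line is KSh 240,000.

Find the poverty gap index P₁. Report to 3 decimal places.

0.157

Below z: KSh 168,000, KSh 170,000, KSh 194,000 (q = 3 of N = 5).
Relative gaps: (240000−168000)/240000 = 0.3000; (240000−170000)/240000 = 0.2917; (240000−194000)/240000 = 0.1917.
Sum of shortfalls = 0.783333; P₁ averages over all N: 0.783333 / 5 = 0.157.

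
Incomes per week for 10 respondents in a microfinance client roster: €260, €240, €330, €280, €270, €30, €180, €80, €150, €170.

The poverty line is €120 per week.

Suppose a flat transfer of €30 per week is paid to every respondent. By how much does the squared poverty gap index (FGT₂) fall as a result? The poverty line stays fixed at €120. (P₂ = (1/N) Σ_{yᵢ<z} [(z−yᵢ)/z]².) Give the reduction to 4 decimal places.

Before: below the line — €30, €80; squared poverty gap index (FGT₂) = 0.067361.
After the €30 transfer: below the line — €60, €110; squared poverty gap index (FGT₂) = 0.025694.
Reduction = 0.067361 − 0.025694 = 0.0417.

0.0417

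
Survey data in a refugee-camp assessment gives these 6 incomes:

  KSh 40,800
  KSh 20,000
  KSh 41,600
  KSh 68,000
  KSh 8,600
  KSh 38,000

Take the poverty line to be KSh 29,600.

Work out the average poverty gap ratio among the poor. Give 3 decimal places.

Below z: KSh 8,600, KSh 20,000 (q = 2 of N = 6).
Relative gaps: 0.7095, 0.3243; sum = 1.033784.
The income-gap ratio divides by q (the poor only): 1.033784 / 2 = 0.517.

0.517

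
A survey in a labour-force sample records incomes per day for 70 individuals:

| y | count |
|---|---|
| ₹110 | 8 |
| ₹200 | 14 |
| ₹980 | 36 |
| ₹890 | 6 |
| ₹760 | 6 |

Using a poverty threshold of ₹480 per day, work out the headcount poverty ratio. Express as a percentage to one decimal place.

22 of the 70 individuals have income below ₹480.
H = 22/70 = 31.4%.

31.4%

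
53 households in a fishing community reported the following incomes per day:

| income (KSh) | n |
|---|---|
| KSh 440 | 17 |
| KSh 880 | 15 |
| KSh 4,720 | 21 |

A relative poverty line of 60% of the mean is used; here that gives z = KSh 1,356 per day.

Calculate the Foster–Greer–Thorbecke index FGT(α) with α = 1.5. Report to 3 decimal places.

Incomes under z: 17×KSh 440, 15×KSh 880 (q = 32 of N = 53).
Shortfall ratios: (1356−440)/1356 = 0.6755 (×17); (1356−880)/1356 = 0.3510 (×15).
Raised to α = 1.5: 0.55521 (×17); 0.20798 (×15).
Sum = 12.558187; FGT(1.5) = 12.558187 / 53 = 0.237.

0.237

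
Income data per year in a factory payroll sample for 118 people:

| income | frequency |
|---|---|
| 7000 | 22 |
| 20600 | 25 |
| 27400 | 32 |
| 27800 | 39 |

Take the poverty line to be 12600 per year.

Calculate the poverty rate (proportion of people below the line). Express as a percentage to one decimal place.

22 of the 118 people have income below 12600.
H = 22/118 = 18.6%.

18.6%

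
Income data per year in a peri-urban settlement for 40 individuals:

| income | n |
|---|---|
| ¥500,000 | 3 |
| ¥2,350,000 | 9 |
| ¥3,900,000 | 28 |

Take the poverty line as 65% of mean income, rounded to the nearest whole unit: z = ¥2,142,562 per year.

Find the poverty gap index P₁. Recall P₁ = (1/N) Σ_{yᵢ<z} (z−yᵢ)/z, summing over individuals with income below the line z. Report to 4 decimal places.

Incomes under z: 3×¥500,000 (q = 3 of N = 40).
Shortfall ratios: (2142562−500000)/2142562 = 0.7666 (×3).
Sum of shortfalls = 2.299904; P₁ averages over all N: 2.299904 / 40 = 0.0575.

0.0575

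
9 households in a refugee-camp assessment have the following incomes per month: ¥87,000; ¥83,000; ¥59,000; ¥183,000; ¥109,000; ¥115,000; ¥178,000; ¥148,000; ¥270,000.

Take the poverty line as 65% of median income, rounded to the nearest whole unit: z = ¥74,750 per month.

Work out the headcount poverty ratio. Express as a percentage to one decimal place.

1 of the 9 households have income below ¥74,750.
H = 1/9 = 11.1%.

11.1%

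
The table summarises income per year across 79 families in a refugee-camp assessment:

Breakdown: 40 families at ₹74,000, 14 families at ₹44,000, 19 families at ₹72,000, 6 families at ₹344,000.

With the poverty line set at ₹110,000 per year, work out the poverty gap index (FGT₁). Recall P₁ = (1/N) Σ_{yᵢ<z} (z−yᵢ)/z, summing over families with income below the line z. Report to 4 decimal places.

Poor units: 14×₹44,000, 19×₹72,000, 40×₹74,000 (q = 73 of N = 79).
Normalized shortfalls: (110000−44000)/110000 = 0.6000 (×14); (110000−72000)/110000 = 0.3455 (×19); (110000−74000)/110000 = 0.3273 (×40).
Σ = 28.054545. Dividing by the full population N = 79 gives P₁ = 0.3551.

0.3551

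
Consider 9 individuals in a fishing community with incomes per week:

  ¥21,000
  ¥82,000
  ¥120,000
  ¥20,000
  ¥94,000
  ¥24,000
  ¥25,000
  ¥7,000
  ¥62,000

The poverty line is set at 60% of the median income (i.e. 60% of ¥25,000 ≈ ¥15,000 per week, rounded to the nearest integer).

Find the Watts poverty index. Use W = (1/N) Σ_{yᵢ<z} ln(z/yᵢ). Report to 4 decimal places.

Below z: ¥7,000 (q = 1 of N = 9).
Log gaps: ln(15000/7000) = 0.7621.
W = 0.762140 / 9 = 0.0847.

0.0847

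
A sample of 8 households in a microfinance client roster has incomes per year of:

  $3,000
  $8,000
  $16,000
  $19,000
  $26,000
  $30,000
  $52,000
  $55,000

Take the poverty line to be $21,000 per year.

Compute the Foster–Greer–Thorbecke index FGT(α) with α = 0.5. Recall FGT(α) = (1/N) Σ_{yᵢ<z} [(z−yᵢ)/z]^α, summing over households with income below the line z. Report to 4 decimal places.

Poor units: $3,000, $8,000, $16,000, $19,000 (q = 4 of N = 8).
Relative gaps: (21000−3000)/21000 = 0.8571; (21000−8000)/21000 = 0.6190; (21000−16000)/21000 = 0.2381; (21000−19000)/21000 = 0.0952.
Raised to α = 0.5: 0.92582; 0.78680; 0.48795; 0.30861.
Sum = 2.509173; FGT(0.5) = 2.509173 / 8 = 0.3136.

0.3136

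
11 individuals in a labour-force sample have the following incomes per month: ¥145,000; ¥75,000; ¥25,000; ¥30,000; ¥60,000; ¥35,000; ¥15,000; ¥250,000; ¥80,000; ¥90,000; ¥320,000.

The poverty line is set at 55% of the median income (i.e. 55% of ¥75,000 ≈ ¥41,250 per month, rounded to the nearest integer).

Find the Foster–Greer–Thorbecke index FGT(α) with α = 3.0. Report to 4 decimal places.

Poor units: ¥15,000, ¥25,000, ¥30,000, ¥35,000 (q = 4 of N = 11).
Relative gaps: (41250−15000)/41250 = 0.6364; (41250−25000)/41250 = 0.3939; (41250−30000)/41250 = 0.2727; (41250−35000)/41250 = 0.1515.
Raised to α = 3.0: 0.25770; 0.06113; 0.02029; 0.00348.
Sum = 0.342600; FGT(3.0) = 0.342600 / 11 = 0.0311.

0.0311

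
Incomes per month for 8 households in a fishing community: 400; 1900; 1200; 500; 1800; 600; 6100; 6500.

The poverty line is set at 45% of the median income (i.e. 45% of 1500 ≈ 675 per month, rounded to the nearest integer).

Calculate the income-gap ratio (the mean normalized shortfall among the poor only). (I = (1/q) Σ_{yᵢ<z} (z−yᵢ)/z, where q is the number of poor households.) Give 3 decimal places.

Below the line: 400, 500, 600 (q = 3 of N = 8).
Shortfall ratios (z−y)/z: 0.4074, 0.2593, 0.1111; sum = 0.777778.
The income-gap ratio divides by q (the poor only): 0.777778 / 3 = 0.259.

0.259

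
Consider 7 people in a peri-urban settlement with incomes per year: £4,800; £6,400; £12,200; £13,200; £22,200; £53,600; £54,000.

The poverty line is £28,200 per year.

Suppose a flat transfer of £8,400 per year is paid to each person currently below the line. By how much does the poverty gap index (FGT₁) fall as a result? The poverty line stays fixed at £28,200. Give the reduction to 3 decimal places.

0.201

Before: below the line — £4,800, £6,400, £12,200, £13,200, £22,200; poverty gap index (FGT₁) = 0.41641.
After the £8,400 transfer: below the line — £13,200, £14,800, £20,600, £21,600; poverty gap index (FGT₁) = 0.21581.
Reduction = 0.41641 − 0.21581 = 0.201.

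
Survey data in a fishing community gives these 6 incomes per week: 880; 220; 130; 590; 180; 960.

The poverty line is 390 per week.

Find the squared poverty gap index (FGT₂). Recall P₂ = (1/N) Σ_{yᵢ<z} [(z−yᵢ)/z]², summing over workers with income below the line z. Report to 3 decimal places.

Below the line: 130, 180, 220 (q = 3 of N = 6).
Normalized shortfalls: (390−130)/390 = 0.6667; (390−180)/390 = 0.5385; (390−220)/390 = 0.4359.
Squared: 0.4444; 0.2899; 0.1900.
Sum = 0.924392; P₂ = 0.924392 / 6 = 0.154.

0.154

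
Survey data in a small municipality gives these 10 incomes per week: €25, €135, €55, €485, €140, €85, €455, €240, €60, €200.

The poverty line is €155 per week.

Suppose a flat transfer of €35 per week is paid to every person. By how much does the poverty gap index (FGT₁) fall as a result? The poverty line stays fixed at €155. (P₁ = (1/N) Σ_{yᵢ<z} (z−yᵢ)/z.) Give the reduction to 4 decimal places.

Before: below the line — €25, €55, €60, €85, €135, €140; poverty gap index (FGT₁) = 0.277419.
After the €35 transfer: below the line — €60, €90, €95, €120; poverty gap index (FGT₁) = 0.164516.
Reduction = 0.277419 − 0.164516 = 0.1129.

0.1129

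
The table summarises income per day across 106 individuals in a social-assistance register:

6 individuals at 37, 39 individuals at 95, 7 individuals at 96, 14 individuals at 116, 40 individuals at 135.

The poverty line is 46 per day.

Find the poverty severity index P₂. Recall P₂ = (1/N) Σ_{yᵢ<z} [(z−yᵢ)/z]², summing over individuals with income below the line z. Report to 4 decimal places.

Below z: 6×37 (q = 6 of N = 106).
Gap ratios (z−y)/z: (46−37)/46 = 0.1957 (×6).
Squared: 0.0383 (×6).
Sum = 0.229679; P₂ = 0.229679 / 106 = 0.0022.

0.0022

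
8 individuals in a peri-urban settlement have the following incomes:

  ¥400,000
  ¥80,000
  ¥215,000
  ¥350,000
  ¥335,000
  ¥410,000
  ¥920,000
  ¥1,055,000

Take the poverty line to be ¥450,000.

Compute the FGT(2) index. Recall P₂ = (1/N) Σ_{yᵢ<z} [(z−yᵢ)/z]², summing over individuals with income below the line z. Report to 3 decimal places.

Below z: ¥80,000, ¥215,000, ¥335,000, ¥350,000, ¥400,000, ¥410,000 (q = 6 of N = 8).
Gap ratios (z−y)/z: (450000−80000)/450000 = 0.8222; (450000−215000)/450000 = 0.5222; (450000−335000)/450000 = 0.2556; (450000−350000)/450000 = 0.2222; (450000−400000)/450000 = 0.1111; (450000−410000)/450000 = 0.0889.
Squared: 0.6760; 0.2727; 0.0653; 0.0494; 0.0123; 0.0079.
Sum = 1.083704; P₂ = 1.083704 / 8 = 0.135.

0.135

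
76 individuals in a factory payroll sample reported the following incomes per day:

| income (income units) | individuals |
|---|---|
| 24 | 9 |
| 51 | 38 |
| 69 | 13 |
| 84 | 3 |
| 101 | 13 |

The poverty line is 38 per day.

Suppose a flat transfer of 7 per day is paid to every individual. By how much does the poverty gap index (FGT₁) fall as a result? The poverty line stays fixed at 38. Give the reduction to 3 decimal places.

Before: below the line — 9×24; poverty gap index (FGT₁) = 0.04363.
After the 7 transfer: below the line — 9×31; poverty gap index (FGT₁) = 0.02181.
Reduction = 0.04363 − 0.02181 = 0.022.

0.022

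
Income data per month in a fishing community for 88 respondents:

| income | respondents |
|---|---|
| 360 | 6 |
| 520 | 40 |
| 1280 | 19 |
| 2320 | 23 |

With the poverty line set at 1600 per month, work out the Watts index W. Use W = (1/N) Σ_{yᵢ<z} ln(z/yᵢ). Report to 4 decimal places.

0.6608

Incomes under z: 6×360, 40×520, 19×1280 (q = 65 of N = 88).
Log gaps: ln(1600/360) = 1.4917 (×6); ln(1600/520) = 1.1239 (×40); ln(1600/1280) = 0.2231 (×19).
W = 58.146861 / 88 = 0.6608.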